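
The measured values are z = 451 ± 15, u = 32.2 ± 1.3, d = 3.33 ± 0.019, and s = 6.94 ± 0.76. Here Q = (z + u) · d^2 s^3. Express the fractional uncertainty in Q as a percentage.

Let w = z + u = 483. δw = √(δz² + δu²) = √(225 + 1.69) = 15.1, so δw/w = 0.0312.
Q is then a monomial in w, d, s:
δQ/Q = √((δw/w)² + (2·δd/d)² + (3·δs/s)²) = √(0.000971 + 0.000130 + 0.108) = 0.330

33.0%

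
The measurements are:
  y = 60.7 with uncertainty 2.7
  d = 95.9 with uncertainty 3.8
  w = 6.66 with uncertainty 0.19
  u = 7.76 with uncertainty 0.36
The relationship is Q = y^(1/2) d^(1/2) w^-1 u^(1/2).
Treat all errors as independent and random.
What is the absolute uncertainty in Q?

1.51

Relative error in a monomial: (δQ/Q)² = Σ (nᵢ · δxᵢ/xᵢ)².
  (½·δy/y)² = (0.5×0.0445)² = 0.000495;  (½·δd/d)² = (0.5×0.0396)² = 0.000393;  (-1·δw/w)² = (-1×0.0285)² = 0.000814;  (½·δu/u)² = (0.5×0.0464)² = 0.000538
δQ/Q = √(0.00224) = 0.0473
Q = 31.9, so δQ = 0.0473 × 31.9 = 1.51.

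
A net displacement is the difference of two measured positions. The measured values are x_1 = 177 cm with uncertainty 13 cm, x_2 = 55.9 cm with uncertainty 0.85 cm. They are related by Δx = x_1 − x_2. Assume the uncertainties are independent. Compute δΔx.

Absolute uncertainties add in quadrature for a linear combination:
  (δx_1)² = 169;  (δx_2)² = 0.722
δΔx = √(170) = 13.0 cm

13.0 cm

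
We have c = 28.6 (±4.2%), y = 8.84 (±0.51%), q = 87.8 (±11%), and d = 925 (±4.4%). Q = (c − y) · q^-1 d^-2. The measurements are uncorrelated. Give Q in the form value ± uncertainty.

Let u = c − y = 19.8. δu = √(δc² + δy²) = √(1.44 + 0.00203) = 1.20, so δu/u = 0.0608.
Q is then a monomial in u, q, d:
δQ/Q = √((δu/u)² + (-1·δq/q)² + (-2·δd/d)²) = √(0.00370 + 0.0121 + 0.00774) = 0.153
Q = 2.63e-07, so δQ = 0.153 × 2.63e-07 = 4.04e-08.

(2.63 ± 0.404) × 10^-7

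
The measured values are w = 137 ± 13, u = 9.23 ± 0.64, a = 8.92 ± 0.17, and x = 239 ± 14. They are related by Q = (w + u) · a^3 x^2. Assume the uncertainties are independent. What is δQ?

Let h = w + u = 146. δh = √(δw² + δu²) = √(169 + 0.410) = 13.0, so δh/h = 0.0890.
Q is then a monomial in h, a, x:
δQ/Q = √((δh/h)² + (3·δa/a)² + (2·δx/x)²) = √(0.00792 + 0.00327 + 0.0137) = 0.158
Q = 5.93e+09, so δQ = 0.158 × 5.93e+09 = 9.36e+08.

9.36e+08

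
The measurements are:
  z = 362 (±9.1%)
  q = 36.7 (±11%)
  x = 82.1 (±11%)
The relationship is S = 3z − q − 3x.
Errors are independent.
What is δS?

S is a linear combination, so absolute uncertainties add in quadrature:
  (3·δz)² = 9770;  (δq)² = 16.3;  (3·δx)² = 734
δS = √(10500) = 103

103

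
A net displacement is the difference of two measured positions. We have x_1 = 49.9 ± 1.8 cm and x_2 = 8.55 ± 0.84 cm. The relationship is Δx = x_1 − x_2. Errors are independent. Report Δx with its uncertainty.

Each term contributes (cᵢ δxᵢ)² to (δΔx)²:
  (δx_1)² = 3.24;  (δx_2)² = 0.706
δΔx = √(3.95) = 1.99 cm
Δx = 41.3 cm.

41.3 ± 1.99 cm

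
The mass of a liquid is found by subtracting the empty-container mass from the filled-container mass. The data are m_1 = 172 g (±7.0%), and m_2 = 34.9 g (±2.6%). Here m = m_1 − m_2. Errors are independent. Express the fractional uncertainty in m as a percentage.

Absolute uncertainties add in quadrature for a linear combination:
  (δm_1)² = 145;  (δm_2)² = 0.823
δm = √(146) = 12.1 g
m = 137 g, so δm/m = 12.1/137 = 0.0881.

8.81%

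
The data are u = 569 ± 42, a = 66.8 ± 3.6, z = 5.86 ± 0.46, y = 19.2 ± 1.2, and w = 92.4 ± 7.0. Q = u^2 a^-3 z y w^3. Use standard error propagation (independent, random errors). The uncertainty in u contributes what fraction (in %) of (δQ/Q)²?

(δQ/Q)² = (2·δu/u)² + (-3·δa/a)² + (1·δz/z)² + (1·δy/y)² + (3·δw/w)²
  u term: (2×0.0738)² = 0.0218
  a term: (-3×0.0539)² = 0.0261
  z term: (1×0.0785)² = 0.00616
  y term: (1×0.0625)² = 0.00391
  w term: (3×0.0758)² = 0.0517
Total = 0.110. Share from u = 0.0218/0.110 = 0.199.

19.9%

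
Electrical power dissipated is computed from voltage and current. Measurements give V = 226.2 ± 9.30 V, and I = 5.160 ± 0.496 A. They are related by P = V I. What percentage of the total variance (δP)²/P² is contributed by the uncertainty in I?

(δP/P)² = (1·δV/V)² + (1·δI/I)²
  V term: (1×0.0411)² = 0.00169
  I term: (1×0.0961)² = 0.00924
Total = 0.0109. Share from I = 0.00924/0.0109 = 0.845.

84.5%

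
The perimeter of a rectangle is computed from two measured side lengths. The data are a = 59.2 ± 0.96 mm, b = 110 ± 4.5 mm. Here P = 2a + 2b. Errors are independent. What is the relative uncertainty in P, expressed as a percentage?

2.72%

Each term contributes (cᵢ δxᵢ)² to (δP)²:
  (2·δa)² = 3.69;  (2·δb)² = 81.0
δP = √(84.7) = 9.20 mm
P = 338 mm, so δP/P = 9.20/338 = 0.0272.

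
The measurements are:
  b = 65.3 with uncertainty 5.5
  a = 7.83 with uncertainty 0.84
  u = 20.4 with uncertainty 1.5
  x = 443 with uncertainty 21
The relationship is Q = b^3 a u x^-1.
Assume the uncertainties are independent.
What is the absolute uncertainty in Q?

Since Q is a product/quotient, work with relative uncertainties:
  (3·δb/b)² = (3×0.0842)² = 0.0638;  (1·δa/a)² = (1×0.107)² = 0.0115;  (1·δu/u)² = (1×0.0735)² = 0.00541;  (-1·δx/x)² = (-1×0.0474)² = 0.00225
δQ/Q = √(0.0830) = 0.288
Q = 1e+05, so δQ = 0.288 × 1e+05 = 28900.

28900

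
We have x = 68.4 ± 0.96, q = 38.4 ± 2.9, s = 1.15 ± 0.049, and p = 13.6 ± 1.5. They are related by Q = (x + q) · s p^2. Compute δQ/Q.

Let u = x + q = 107. δu = √(δx² + δq²) = √(0.922 + 8.41) = 3.05, so δu/u = 0.0286.
Q is then a monomial in u, s, p:
δQ/Q = √((δu/u)² + (1·δs/s)² + (2·δp/p)²) = √(0.000818 + 0.00182 + 0.0487) = 0.226

0.226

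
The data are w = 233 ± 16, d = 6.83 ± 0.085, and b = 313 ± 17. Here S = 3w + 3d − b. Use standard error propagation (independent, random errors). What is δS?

Absolute uncertainties add in quadrature for a linear combination:
  (3·δw)² = 2300;  (3·δd)² = 0.0650;  (δb)² = 289
δS = √(2590) = 50.9

50.9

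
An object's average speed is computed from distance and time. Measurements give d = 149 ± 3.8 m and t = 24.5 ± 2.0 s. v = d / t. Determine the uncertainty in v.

0.520 m/s

For a monomial v ∝ d, t^-1, fractional errors add in quadrature:
  (1·δd/d)² = (1×0.0255)² = 0.000650;  (-1·δt/t)² = (-1×0.0816)² = 0.00666
δv/v = √(0.00731) = 0.0855
v = 6.08 m/s, so δv = 0.0855 × 6.08 = 0.520 m/s.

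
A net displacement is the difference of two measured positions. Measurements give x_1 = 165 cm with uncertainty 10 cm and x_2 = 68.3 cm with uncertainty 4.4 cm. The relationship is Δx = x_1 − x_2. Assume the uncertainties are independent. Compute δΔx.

Each term contributes (cᵢ δxᵢ)² to (δΔx)²:
  (δx_1)² = 100;  (δx_2)² = 19.4
δΔx = √(119) = 10.9 cm

10.9 cm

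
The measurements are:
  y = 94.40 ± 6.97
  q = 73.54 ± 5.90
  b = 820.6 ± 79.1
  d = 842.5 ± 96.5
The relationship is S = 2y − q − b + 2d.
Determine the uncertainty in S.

209

S is a linear combination, so absolute uncertainties add in quadrature:
  (2·δy)² = 194;  (δq)² = 34.8;  (δb)² = 6260;  (2·δd)² = 37200
δS = √(43700) = 209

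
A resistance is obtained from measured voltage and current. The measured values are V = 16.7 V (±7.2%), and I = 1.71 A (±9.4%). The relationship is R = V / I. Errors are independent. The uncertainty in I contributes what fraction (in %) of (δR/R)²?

(δR/R)² = (1·δV/V)² + (-1·δI/I)²
  V term: (1×0.0720)² = 0.00518
  I term: (-1×0.0940)² = 0.00884
Total = 0.0140. Share from I = 0.00884/0.0140 = 0.630.

63.0%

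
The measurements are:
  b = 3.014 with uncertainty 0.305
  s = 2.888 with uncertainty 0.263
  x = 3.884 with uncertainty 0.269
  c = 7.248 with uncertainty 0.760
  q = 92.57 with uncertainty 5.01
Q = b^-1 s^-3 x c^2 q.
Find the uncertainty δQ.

96.2

Since Q is a product/quotient, work with relative uncertainties:
  (-1·δb/b)² = (-1×0.101)² = 0.0102;  (-3·δs/s)² = (-3×0.0911)² = 0.0746;  (1·δx/x)² = (1×0.0693)² = 0.00480;  (2·δc/c)² = (2×0.105)² = 0.0440;  (1·δq/q)² = (1×0.0541)² = 0.00293
δQ/Q = √(0.137) = 0.370
Q = 260.2, so δQ = 0.370 × 260.2 = 96.2.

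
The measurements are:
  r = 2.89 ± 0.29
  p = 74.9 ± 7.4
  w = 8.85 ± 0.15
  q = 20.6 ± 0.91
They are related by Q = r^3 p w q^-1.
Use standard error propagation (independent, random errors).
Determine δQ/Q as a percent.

32.0%

Since Q is a product/quotient, work with relative uncertainties:
  (3·δr/r)² = (3×0.100)² = 0.0906;  (1·δp/p)² = (1×0.0988)² = 0.00976;  (1·δw/w)² = (1×0.0169)² = 0.000287;  (-1·δq/q)² = (-1×0.0442)² = 0.00195
δQ/Q = √(0.103) = 0.320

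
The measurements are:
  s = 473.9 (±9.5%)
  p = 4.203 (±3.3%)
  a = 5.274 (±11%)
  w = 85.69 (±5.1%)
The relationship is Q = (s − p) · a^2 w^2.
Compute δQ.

Let u = s − p = 469.7. δu = √(δs² + δp²) = √(2030 + 0.0192) = 45.0, so δu/u = 0.0959.
Q is then a monomial in u, a, w:
δQ/Q = √((δu/u)² + (2·δa/a)² + (2·δw/w)²) = √(0.00919 + 0.0484 + 0.0104) = 0.261
Q = 9.593e+07, so δQ = 0.261 × 9.593e+07 = 2.5e+07.

2.5e+07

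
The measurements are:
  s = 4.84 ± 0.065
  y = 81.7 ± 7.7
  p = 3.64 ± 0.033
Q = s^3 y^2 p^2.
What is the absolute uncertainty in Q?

Products/powers → add relative errors in quadrature, weighted by exponent:
  (3·δs/s)² = (3×0.0134)² = 0.00162;  (2·δy/y)² = (2×0.0942)² = 0.0355;  (2·δp/p)² = (2×0.00907)² = 0.000329
δQ/Q = √(0.0375) = 0.194
Q = 1e+07, so δQ = 0.194 × 1e+07 = 1.94e+06.

1.94e+06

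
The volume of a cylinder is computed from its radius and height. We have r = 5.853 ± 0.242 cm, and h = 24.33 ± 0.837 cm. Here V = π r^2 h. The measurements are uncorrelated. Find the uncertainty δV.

V is a product of powers, so relative uncertainties combine in quadrature:
  (2·δr/r)² = (2×0.0413)² = 0.00684;  (1·δh/h)² = (1×0.0344)² = 0.00118
δV/V = √(0.00802) = 0.0896
V = 2618 cm^3, so δV = 0.0896 × 2618 = 235 cm^3.

235 cm^3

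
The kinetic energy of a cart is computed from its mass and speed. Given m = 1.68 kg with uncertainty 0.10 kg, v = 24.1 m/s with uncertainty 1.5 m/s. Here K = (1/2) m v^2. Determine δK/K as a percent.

Each factor contributes (exponent × relative error)² to (δK/K)²:
  (1·δm/m)² = (1×0.0595)² = 0.00354;  (2·δv/v)² = (2×0.0622)² = 0.0155
δK/K = √(0.0190) = 0.138

13.8%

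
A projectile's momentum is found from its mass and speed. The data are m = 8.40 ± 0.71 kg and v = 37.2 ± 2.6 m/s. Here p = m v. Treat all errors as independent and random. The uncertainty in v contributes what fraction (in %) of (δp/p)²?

(δp/p)² = (1·δm/m)² + (1·δv/v)²
  m term: (1×0.0845)² = 0.00714
  v term: (1×0.0699)² = 0.00488
Total = 0.0120. Share from v = 0.00488/0.0120 = 0.406.

40.6%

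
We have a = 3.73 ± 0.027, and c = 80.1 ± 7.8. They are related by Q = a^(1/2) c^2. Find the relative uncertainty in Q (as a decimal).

Products/powers → add relative errors in quadrature, weighted by exponent:
  (½·δa/a)² = (0.5×0.00724)² = 1.31e-05;  (2·δc/c)² = (2×0.0974)² = 0.0379
δQ/Q = √(0.0379) = 0.195

0.195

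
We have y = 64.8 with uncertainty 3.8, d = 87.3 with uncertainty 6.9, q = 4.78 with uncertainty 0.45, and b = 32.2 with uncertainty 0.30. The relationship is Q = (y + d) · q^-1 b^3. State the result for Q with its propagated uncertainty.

Let u = y + d = 152. δu = √(δy² + δd²) = √(14.4 + 47.6) = 7.88, so δu/u = 0.0518.
Q is then a monomial in u, q, b:
δQ/Q = √((δu/u)² + (-1·δq/q)² + (3·δb/b)²) = √(0.00268 + 0.00886 + 0.000781) = 0.111
Q = 1.06e+06, so δQ = 0.111 × 1.06e+06 = 1.18e+05.

(1.06 ± 0.118) × 10^6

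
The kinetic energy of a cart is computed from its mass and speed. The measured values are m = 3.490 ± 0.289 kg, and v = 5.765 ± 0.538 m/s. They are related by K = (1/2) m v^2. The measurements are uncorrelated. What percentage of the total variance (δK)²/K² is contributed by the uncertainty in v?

83.6%

(δK/K)² = (1·δm/m)² + (2·δv/v)²
  m term: (1×0.0828)² = 0.00686
  v term: (2×0.0933)² = 0.0348
Total = 0.0417. Share from v = 0.0348/0.0417 = 0.836.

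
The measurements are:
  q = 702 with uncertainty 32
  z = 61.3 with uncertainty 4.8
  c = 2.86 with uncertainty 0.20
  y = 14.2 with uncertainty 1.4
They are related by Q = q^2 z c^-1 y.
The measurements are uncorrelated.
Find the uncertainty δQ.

2.56e+07

Each factor contributes (exponent × relative error)² to (δQ/Q)²:
  (2·δq/q)² = (2×0.0456)² = 0.00831;  (1·δz/z)² = (1×0.0783)² = 0.00613;  (-1·δc/c)² = (-1×0.0699)² = 0.00489;  (1·δy/y)² = (1×0.0986)² = 0.00972
δQ/Q = √(0.0291) = 0.170
Q = 1.5e+08, so δQ = 0.170 × 1.5e+08 = 2.56e+07.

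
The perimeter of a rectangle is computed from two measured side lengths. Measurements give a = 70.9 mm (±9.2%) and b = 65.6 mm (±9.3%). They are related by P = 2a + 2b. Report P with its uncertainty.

P is a linear combination, so absolute uncertainties add in quadrature:
  (2·δa)² = 170;  (2·δb)² = 149
δP = √(319) = 17.9 mm
P = 273 mm.

273 ± 17.9 mm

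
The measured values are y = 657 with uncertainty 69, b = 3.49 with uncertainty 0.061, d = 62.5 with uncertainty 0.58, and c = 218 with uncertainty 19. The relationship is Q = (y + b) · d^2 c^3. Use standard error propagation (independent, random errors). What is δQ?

Let u = y + b = 660. δu = √(δy² + δb²) = √(4760 + 0.00372) = 69.0, so δu/u = 0.104.
Q is then a monomial in u, d, c:
δQ/Q = √((δu/u)² + (2·δd/d)² + (3·δc/c)²) = √(0.0109 + 0.000344 + 0.0684) = 0.282
Q = 2.67e+13, so δQ = 0.282 × 2.67e+13 = 7.54e+12.

7.54e+12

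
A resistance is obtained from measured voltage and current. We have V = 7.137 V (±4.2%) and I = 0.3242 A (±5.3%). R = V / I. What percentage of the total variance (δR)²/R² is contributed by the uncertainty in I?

61.4%

(δR/R)² = (1·δV/V)² + (-1·δI/I)²
  V term: (1×0.0420)² = 0.00176
  I term: (-1×0.0530)² = 0.00281
Total = 0.00457. Share from I = 0.00281/0.00457 = 0.614.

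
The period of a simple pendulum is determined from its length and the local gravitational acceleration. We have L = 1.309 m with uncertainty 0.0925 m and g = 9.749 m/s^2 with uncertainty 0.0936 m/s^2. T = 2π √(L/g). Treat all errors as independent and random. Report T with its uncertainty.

Relative error in a monomial: (δT/T)² = Σ (nᵢ · δxᵢ/xᵢ)².
  (½·δL/L)² = (0.5×0.0707)² = 0.00125;  (−½·δg/g)² = (-0.5×0.00960)² = 2.3e-05
δT/T = √(0.00127) = 0.0357
T = 2.302 s, so δT = 0.0357 × 2.302 = 0.0821 s.

2.302 ± 0.0821 s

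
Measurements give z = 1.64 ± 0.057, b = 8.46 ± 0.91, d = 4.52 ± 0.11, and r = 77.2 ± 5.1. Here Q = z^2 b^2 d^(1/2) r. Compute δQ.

7450

For a monomial Q ∝ z^2, b^2, d^(1/2), r, fractional errors add in quadrature:
  (2·δz/z)² = (2×0.0348)² = 0.00483;  (2·δb/b)² = (2×0.108)² = 0.0463;  (½·δd/d)² = (0.5×0.0243)² = 0.000148;  (1·δr/r)² = (1×0.0661)² = 0.00436
δQ/Q = √(0.0556) = 0.236
Q = 31600, so δQ = 0.236 × 31600 = 7450.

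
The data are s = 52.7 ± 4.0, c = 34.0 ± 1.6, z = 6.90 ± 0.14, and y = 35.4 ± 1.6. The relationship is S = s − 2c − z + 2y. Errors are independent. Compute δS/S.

For a sum/difference, combine absolute errors in quadrature:
  (δs)² = 16.0;  (2·δc)² = 10.2;  (δz)² = 0.0196;  (2·δy)² = 10.2
δS = √(36.5) = 6.04
S = 48.6, so δS/S = 6.04/48.6 = 0.124.

0.124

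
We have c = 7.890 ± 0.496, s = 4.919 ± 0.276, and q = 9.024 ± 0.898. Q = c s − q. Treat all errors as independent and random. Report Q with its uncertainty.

29.79 ± 3.39

Let p = c·s = 38.81. δp/p = √((1·δc/c)² + (1·δs/s)²) = √(0.00395 + 0.00315) = 0.0843, so δp = 3.27.
Q = p − q: δQ = √(δp² + δq²) = √(10.7 + 0.806) = 3.39
Q = 29.79.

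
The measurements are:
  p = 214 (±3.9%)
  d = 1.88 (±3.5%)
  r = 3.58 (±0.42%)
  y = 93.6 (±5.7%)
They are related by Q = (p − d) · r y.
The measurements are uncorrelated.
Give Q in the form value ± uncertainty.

Let u = p − d = 212. δu = √(δp² + δd²) = √(69.7 + 0.00433) = 8.35, so δu/u = 0.0393.
Q is then a monomial in u, r, y:
δQ/Q = √((δu/u)² + (1·δr/r)² + (1·δy/y)²) = √(0.00155 + 1.76e-05 + 0.00325) = 0.0694
Q = 71100, so δQ = 0.0694 × 71100 = 4930.

71100 ± 4930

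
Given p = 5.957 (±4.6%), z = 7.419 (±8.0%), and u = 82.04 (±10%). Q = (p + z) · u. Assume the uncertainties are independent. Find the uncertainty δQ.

Let w = p + z = 13.38. δw = √(δp² + δz²) = √(0.0751 + 0.352) = 0.654, so δw/w = 0.0489.
Q is then a monomial in w, u:
δQ/Q = √((δw/w)² + (1·δu/u)²) = √(0.00239 + 0.0100) = 0.111
Q = 1097, so δQ = 0.111 × 1097 = 122.

122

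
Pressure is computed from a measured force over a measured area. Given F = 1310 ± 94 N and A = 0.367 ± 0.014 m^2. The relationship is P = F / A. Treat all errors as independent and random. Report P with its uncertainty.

3570 ± 290 Pa

Since P is a product/quotient, work with relative uncertainties:
  (1·δF/F)² = (1×0.0718)² = 0.00515;  (-1·δA/A)² = (-1×0.0381)² = 0.00146
δP/P = √(0.00660) = 0.0813
P = 3570 Pa, so δP = 0.0813 × 3570 = 290 Pa.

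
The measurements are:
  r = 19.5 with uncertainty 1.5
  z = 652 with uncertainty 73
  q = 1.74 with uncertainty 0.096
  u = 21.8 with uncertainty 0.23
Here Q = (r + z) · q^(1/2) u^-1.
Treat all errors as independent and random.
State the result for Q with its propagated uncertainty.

40.6 ± 4.58

Let w = r + z = 672. δw = √(δr² + δz²) = √(2.25 + 5330) = 73.0, so δw/w = 0.109.
Q is then a monomial in w, q, u:
δQ/Q = √((δw/w)² + (½·δq/q)² + (-1·δu/u)²) = √(0.0118 + 0.000761 + 0.000111) = 0.113
Q = 40.6, so δQ = 0.113 × 40.6 = 4.58.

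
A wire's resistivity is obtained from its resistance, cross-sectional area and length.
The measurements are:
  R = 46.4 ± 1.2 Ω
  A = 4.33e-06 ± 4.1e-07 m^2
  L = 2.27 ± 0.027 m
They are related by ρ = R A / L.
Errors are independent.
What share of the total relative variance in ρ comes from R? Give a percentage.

6.84%

(δρ/ρ)² = (1·δR/R)² + (1·δA/A)² + (-1·δL/L)²
  R term: (1×0.0259)² = 0.000669
  A term: (1×0.0947)² = 0.00897
  L term: (-1×0.0119)² = 0.000141
Total = 0.00978. Share from R = 0.000669/0.00978 = 0.0684.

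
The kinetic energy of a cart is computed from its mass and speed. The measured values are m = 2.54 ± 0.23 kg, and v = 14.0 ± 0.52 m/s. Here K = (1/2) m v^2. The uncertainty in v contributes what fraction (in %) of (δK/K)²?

40.2%

(δK/K)² = (1·δm/m)² + (2·δv/v)²
  m term: (1×0.0906)² = 0.00820
  v term: (2×0.0371)² = 0.00552
Total = 0.0137. Share from v = 0.00552/0.0137 = 0.402.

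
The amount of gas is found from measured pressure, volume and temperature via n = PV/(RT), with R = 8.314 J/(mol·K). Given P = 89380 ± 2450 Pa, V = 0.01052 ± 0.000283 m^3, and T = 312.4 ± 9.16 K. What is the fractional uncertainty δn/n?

Each factor contributes (exponent × relative error)² to (δn/n)²:
  (1·δP/P)² = (1×0.0274)² = 0.000751;  (1·δV/V)² = (1×0.0269)² = 0.000724;  (-1·δT/T)² = (-1×0.0293)² = 0.000860
δn/n = √(0.00233) = 0.0483

0.0483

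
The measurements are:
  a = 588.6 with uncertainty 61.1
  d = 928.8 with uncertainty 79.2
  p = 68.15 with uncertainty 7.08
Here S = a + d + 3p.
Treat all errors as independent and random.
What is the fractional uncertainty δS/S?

0.0594

For a sum/difference, combine absolute errors in quadrature:
  (δa)² = 3730;  (δd)² = 6270;  (3·δp)² = 451
δS = √(10500) = 102
S = 1722, so δS/S = 102/1722 = 0.0594.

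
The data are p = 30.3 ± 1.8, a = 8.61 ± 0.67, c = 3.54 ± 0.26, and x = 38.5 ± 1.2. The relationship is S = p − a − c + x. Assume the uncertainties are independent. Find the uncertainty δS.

2.28

Sums and differences: (δS)² = Σ (cᵢ δxᵢ)².
  (δp)² = 3.24;  (δa)² = 0.449;  (δc)² = 0.0676;  (δx)² = 1.44
δS = √(5.20) = 2.28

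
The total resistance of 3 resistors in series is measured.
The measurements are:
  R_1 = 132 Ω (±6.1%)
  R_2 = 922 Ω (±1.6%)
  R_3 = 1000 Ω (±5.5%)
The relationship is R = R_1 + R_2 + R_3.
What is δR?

R is a linear combination, so absolute uncertainties add in quadrature:
  (δR_1)² = 64.8;  (δR_2)² = 218;  (δR_3)² = 3020
δR = √(3310) = 57.5 Ω

57.5 Ω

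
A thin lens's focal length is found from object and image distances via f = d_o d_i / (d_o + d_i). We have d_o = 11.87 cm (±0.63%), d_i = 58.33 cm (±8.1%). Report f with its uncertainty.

9.863 ± 0.145 cm

∂f/∂d_o = (d_i/(d_o+d_i))² = 0.690;  ∂f/∂d_i = (d_o/(d_o+d_i))² = 0.0286
δf = √((∂f/∂d_o · δd_o)² + (∂f/∂d_i · δd_i)²) = √(0.00267 + 0.0182) = 0.145 cm
f = 9.863 cm.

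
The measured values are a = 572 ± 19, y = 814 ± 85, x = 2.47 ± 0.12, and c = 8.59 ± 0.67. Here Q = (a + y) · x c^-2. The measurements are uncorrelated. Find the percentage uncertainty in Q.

17.5%

Let u = a + y = 1390. δu = √(δa² + δy²) = √(361 + 7220) = 87.1, so δu/u = 0.0628.
Q is then a monomial in u, x, c:
δQ/Q = √((δu/u)² + (1·δx/x)² + (-2·δc/c)²) = √(0.00395 + 0.00236 + 0.0243) = 0.175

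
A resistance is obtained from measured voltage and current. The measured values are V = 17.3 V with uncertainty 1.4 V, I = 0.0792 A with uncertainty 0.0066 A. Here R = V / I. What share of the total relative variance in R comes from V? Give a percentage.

(δR/R)² = (1·δV/V)² + (-1·δI/I)²
  V term: (1×0.0809)² = 0.00655
  I term: (-1×0.0833)² = 0.00694
Total = 0.0135. Share from V = 0.00655/0.0135 = 0.485.

48.5%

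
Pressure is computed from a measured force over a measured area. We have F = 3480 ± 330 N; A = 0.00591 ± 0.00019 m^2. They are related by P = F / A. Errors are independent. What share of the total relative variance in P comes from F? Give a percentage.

89.7%

(δP/P)² = (1·δF/F)² + (-1·δA/A)²
  F term: (1×0.0948)² = 0.00899
  A term: (-1×0.0321)² = 0.00103
Total = 0.0100. Share from F = 0.00899/0.0100 = 0.897.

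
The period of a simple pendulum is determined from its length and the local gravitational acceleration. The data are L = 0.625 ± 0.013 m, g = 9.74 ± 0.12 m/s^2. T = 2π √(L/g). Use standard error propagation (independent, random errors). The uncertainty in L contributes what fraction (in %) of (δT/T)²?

74.0%

(δT/T)² = (½·δL/L)² + (−½·δg/g)²
  L term: (0.5×0.0208)² = 0.000108
  g term: (-0.5×0.0123)² = 3.79e-05
Total = 0.000146. Share from L = 0.000108/0.000146 = 0.740.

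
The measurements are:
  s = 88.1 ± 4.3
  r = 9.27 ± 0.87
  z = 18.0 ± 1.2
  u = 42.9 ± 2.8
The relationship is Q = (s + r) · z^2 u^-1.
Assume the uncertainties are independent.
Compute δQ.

Let w = s + r = 97.4. δw = √(δs² + δr²) = √(18.5 + 0.757) = 4.39, so δw/w = 0.0451.
Q is then a monomial in w, z, u:
δQ/Q = √((δw/w)² + (2·δz/z)² + (-1·δu/u)²) = √(0.00203 + 0.0178 + 0.00426) = 0.155
Q = 735, so δQ = 0.155 × 735 = 114.

114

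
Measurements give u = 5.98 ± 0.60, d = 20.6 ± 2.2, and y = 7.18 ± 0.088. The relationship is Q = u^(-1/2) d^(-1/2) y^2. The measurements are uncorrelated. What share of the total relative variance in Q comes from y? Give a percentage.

(δQ/Q)² = (−½·δu/u)² + (−½·δd/d)² + (2·δy/y)²
  u term: (-0.5×0.100)² = 0.00252
  d term: (-0.5×0.107)² = 0.00285
  y term: (2×0.0123)² = 0.000601
Total = 0.00597. Share from y = 0.000601/0.00597 = 0.101.

10.1%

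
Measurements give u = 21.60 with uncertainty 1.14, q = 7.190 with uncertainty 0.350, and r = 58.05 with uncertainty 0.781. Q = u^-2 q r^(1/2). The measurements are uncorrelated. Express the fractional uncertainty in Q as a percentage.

Q is a product of powers, so relative uncertainties combine in quadrature:
  (-2·δu/u)² = (-2×0.0528)² = 0.0111;  (1·δq/q)² = (1×0.0487)² = 0.00237;  (½·δr/r)² = (0.5×0.0135)² = 4.53e-05
δQ/Q = √(0.0136) = 0.116

11.6%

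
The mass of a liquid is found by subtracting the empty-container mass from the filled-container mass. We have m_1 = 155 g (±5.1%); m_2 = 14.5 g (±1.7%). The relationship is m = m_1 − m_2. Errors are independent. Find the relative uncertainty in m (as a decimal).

0.0563

Absolute uncertainties add in quadrature for a linear combination:
  (δm_1)² = 62.5;  (δm_2)² = 0.0608
δm = √(62.5) = 7.91 g
m = 140 g, so δm/m = 7.91/140 = 0.0563.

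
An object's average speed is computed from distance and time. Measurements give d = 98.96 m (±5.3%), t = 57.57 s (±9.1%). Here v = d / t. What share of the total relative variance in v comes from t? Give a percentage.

74.7%

(δv/v)² = (1·δd/d)² + (-1·δt/t)²
  d term: (1×0.0530)² = 0.00281
  t term: (-1×0.0910)² = 0.00828
Total = 0.0111. Share from t = 0.00828/0.0111 = 0.747.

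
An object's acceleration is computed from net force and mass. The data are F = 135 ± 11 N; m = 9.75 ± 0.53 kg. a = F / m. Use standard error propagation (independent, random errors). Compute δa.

Each factor contributes (exponent × relative error)² to (δa/a)²:
  (1·δF/F)² = (1×0.0815)² = 0.00664;  (-1·δm/m)² = (-1×0.0544)² = 0.00295
δa/a = √(0.00959) = 0.0979
a = 13.8 m/s^2, so δa = 0.0979 × 13.8 = 1.36 m/s^2.

1.36 m/s^2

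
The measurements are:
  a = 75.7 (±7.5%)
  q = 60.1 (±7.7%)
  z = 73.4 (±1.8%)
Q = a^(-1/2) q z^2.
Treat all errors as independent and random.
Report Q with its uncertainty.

Relative error in a monomial: (δQ/Q)² = Σ (nᵢ · δxᵢ/xᵢ)².
  (−½·δa/a)² = (-0.5×0.0750)² = 0.00141;  (1·δq/q)² = (1×0.0770)² = 0.00593;  (2·δz/z)² = (2×0.0180)² = 0.00130
δQ/Q = √(0.00863) = 0.0929
Q = 37200, so δQ = 0.0929 × 37200 = 3460.

37200 ± 3460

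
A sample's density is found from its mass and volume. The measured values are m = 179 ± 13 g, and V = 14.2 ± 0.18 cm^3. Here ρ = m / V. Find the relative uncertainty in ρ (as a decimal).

0.0737

Since ρ is a product/quotient, work with relative uncertainties:
  (1·δm/m)² = (1×0.0726)² = 0.00527;  (-1·δV/V)² = (-1×0.0127)² = 0.000161
δρ/ρ = √(0.00544) = 0.0737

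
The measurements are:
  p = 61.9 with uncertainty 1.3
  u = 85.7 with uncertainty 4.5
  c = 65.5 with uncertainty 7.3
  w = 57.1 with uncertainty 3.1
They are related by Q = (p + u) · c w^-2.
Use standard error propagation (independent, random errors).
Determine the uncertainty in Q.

0.471

Let h = p + u = 148. δh = √(δp² + δu²) = √(1.69 + 20.2) = 4.68, so δh/h = 0.0317.
Q is then a monomial in h, c, w:
δQ/Q = √((δh/h)² + (1·δc/c)² + (-2·δw/w)²) = √(0.00101 + 0.0124 + 0.0118) = 0.159
Q = 2.97, so δQ = 0.159 × 2.97 = 0.471.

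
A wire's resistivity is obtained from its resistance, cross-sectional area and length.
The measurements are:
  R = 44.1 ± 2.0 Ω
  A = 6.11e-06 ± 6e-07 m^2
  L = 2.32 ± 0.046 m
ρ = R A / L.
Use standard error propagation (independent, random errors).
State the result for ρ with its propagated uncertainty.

(1.16 ± 0.128) × 10^-4 Ω·m

ρ is a product of powers, so relative uncertainties combine in quadrature:
  (1·δR/R)² = (1×0.0454)² = 0.00206;  (1·δA/A)² = (1×0.0982)² = 0.00964;  (-1·δL/L)² = (-1×0.0198)² = 0.000393
δρ/ρ = √(0.0121) = 0.110
ρ = 0.000116 Ω·m, so δρ = 0.110 × 0.000116 = 1.28e-05 Ω·m.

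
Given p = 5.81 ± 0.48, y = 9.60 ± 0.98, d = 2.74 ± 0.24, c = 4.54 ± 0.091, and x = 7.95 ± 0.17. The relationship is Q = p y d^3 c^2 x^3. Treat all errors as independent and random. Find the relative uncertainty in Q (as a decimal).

0.303

Since Q is a product/quotient, work with relative uncertainties:
  (1·δp/p)² = (1×0.0826)² = 0.00683;  (1·δy/y)² = (1×0.102)² = 0.0104;  (3·δd/d)² = (3×0.0876)² = 0.0691;  (2·δc/c)² = (2×0.0200)² = 0.00161;  (3·δx/x)² = (3×0.0214)² = 0.00412
δQ/Q = √(0.0920) = 0.303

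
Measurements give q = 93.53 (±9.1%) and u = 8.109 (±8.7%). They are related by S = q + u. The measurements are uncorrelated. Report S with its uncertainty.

Each term contributes (cᵢ δxᵢ)² to (δS)²:
  (δq)² = 72.4;  (δu)² = 0.498
δS = √(72.9) = 8.54
S = 101.6.

101.6 ± 8.54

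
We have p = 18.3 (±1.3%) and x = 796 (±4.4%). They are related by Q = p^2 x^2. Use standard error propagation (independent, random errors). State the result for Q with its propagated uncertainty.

(2.12 ± 0.195) × 10^8

Relative error in a monomial: (δQ/Q)² = Σ (nᵢ · δxᵢ/xᵢ)².
  (2·δp/p)² = (2×0.0130)² = 0.000676;  (2·δx/x)² = (2×0.0440)² = 0.00774
δQ/Q = √(0.00842) = 0.0918
Q = 2.12e+08, so δQ = 0.0918 × 2.12e+08 = 1.95e+07.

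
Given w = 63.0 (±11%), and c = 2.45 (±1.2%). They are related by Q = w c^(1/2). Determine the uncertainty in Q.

10.9

Relative error in a monomial: (δQ/Q)² = Σ (nᵢ · δxᵢ/xᵢ)².
  (1·δw/w)² = (1×0.110)² = 0.0121;  (½·δc/c)² = (0.5×0.0120)² = 3.6e-05
δQ/Q = √(0.0121) = 0.110
Q = 98.6, so δQ = 0.110 × 98.6 = 10.9.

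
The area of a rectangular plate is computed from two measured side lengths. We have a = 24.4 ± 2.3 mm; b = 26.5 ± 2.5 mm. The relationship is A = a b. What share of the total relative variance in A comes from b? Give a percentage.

50.0%

(δA/A)² = (1·δa/a)² + (1·δb/b)²
  a term: (1×0.0943)² = 0.00889
  b term: (1×0.0943)² = 0.00890
Total = 0.0178. Share from b = 0.00890/0.0178 = 0.500.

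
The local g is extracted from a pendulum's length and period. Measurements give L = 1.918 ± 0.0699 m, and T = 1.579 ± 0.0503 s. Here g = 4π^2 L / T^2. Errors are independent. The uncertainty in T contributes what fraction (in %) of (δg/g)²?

75.3%

(δg/g)² = (1·δL/L)² + (-2·δT/T)²
  L term: (1×0.0364)² = 0.00133
  T term: (-2×0.0319)² = 0.00406
Total = 0.00539. Share from T = 0.00406/0.00539 = 0.753.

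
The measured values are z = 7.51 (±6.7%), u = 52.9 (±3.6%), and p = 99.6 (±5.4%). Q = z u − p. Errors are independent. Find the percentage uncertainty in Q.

10.3%

Let w = z·u = 397. δw/w = √((1·δz/z)² + (1·δu/u)²) = √(0.00449 + 0.00130) = 0.0761, so δw = 30.2.
Q = w − p: δQ = √(δw² + δp²) = √(913 + 28.9) = 30.7
Q = 298, so δQ/Q = 30.7/298 = 0.103.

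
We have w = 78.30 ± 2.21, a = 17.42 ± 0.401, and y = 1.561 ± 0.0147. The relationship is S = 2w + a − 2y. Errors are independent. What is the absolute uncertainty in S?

Sums and differences: (δS)² = Σ (cᵢ δxᵢ)².
  (2·δw)² = 19.5;  (δa)² = 0.161;  (2·δy)² = 0.000864
δS = √(19.7) = 4.44

4.44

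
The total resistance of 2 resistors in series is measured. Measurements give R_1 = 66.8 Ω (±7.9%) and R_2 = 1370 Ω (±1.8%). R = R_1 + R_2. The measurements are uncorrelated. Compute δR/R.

R is a linear combination, so absolute uncertainties add in quadrature:
  (δR_1)² = 27.8;  (δR_2)² = 608
δR = √(636) = 25.2 Ω
R = 1440 Ω, so δR/R = 25.2/1440 = 0.0176.

0.0176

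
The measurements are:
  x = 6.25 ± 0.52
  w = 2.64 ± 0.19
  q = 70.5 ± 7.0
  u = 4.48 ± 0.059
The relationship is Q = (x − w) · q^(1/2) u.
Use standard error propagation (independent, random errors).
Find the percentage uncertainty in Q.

16.2%

Let h = x − w = 3.61. δh = √(δx² + δw²) = √(0.270 + 0.0361) = 0.554, so δh/h = 0.153.
Q is then a monomial in h, q, u:
δQ/Q = √((δh/h)² + (½·δq/q)² + (1·δu/u)²) = √(0.0235 + 0.00246 + 0.000173) = 0.162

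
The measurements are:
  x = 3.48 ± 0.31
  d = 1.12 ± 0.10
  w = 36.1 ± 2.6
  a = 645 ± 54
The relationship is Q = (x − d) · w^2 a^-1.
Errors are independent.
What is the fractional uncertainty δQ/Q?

Let u = x − d = 2.36. δu = √(δx² + δd²) = √(0.0961 + 0.0100) = 0.326, so δu/u = 0.138.
Q is then a monomial in u, w, a:
δQ/Q = √((δu/u)² + (2·δw/w)² + (-1·δa/a)²) = √(0.0190 + 0.0207 + 0.00701) = 0.216

0.216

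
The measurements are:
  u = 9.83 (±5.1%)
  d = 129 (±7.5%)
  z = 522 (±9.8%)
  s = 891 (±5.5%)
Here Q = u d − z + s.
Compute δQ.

Let p = u·d = 1270. δp/p = √((1·δu/u)² + (1·δd/d)²) = √(0.00260 + 0.00562) = 0.0907, so δp = 115.
Q = p − z + s: δQ = √(δp² + δz² + δs²) = √(13200 + 2620 + 2400) = 135

135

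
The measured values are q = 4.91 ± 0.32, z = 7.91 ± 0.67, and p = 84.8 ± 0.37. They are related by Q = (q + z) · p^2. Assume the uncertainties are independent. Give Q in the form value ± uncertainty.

92200 ± 5400

Let u = q + z = 12.8. δu = √(δq² + δz²) = √(0.102 + 0.449) = 0.742, so δu/u = 0.0579.
Q is then a monomial in u, p:
δQ/Q = √((δu/u)² + (2·δp/p)²) = √(0.00335 + 7.62e-05) = 0.0586
Q = 92200, so δQ = 0.0586 × 92200 = 5400.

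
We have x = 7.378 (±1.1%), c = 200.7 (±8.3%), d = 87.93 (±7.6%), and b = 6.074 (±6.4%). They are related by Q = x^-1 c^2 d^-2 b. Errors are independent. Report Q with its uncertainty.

4.289 ± 1.00

Since Q is a product/quotient, work with relative uncertainties:
  (-1·δx/x)² = (-1×0.0110)² = 0.000121;  (2·δc/c)² = (2×0.0830)² = 0.0276;  (-2·δd/d)² = (-2×0.0760)² = 0.0231;  (1·δb/b)² = (1×0.0640)² = 0.00410
δQ/Q = √(0.0549) = 0.234
Q = 4.289, so δQ = 0.234 × 4.289 = 1.00.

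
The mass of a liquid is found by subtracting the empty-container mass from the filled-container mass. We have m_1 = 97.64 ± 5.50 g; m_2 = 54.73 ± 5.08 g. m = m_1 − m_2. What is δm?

7.49 g

For a sum/difference, combine absolute errors in quadrature:
  (δm_1)² = 30.2;  (δm_2)² = 25.8
δm = √(56.1) = 7.49 g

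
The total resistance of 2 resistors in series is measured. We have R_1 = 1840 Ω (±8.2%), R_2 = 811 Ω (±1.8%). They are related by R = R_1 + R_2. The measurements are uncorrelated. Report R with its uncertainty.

2650 ± 152 Ω

For a sum/difference, combine absolute errors in quadrature:
  (δR_1)² = 22800;  (δR_2)² = 213
δR = √(23000) = 152 Ω
R = 2650 Ω.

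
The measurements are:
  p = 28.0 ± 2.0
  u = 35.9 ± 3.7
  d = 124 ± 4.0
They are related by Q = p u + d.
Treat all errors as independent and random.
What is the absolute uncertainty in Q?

Let w = p·u = 1010. δw/w = √((1·δp/p)² + (1·δu/u)²) = √(0.00510 + 0.0106) = 0.125, so δw = 126.
Q = w + d: δQ = √(δw² + δd²) = √(15900 + 16.0) = 126

126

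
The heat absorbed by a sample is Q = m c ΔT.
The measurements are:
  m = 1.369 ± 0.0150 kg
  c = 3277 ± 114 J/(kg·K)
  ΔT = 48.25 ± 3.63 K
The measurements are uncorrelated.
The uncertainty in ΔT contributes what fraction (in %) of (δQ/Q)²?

(δQ/Q)² = (1·δm/m)² + (1·δc/c)² + (1·δΔT/ΔT)²
  m term: (1×0.0110)² = 0.000120
  c term: (1×0.0348)² = 0.00121
  ΔT term: (1×0.0752)² = 0.00566
Total = 0.00699. Share from ΔT = 0.00566/0.00699 = 0.810.

81.0%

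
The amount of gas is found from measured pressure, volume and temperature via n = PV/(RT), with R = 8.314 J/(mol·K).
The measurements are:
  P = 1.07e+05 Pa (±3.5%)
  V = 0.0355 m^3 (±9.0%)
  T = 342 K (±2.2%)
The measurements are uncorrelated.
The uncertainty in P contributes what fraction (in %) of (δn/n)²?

12.5%

(δn/n)² = (1·δP/P)² + (1·δV/V)² + (-1·δT/T)²
  P term: (1×0.0350)² = 0.00123
  V term: (1×0.0900)² = 0.00810
  T term: (-1×0.0220)² = 0.000484
Total = 0.00981. Share from P = 0.00123/0.00981 = 0.125.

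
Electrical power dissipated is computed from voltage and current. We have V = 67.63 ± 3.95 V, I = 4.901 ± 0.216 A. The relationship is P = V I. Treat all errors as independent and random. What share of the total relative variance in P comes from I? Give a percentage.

(δP/P)² = (1·δV/V)² + (1·δI/I)²
  V term: (1×0.0584)² = 0.00341
  I term: (1×0.0441)² = 0.00194
Total = 0.00535. Share from I = 0.00194/0.00535 = 0.363.

36.3%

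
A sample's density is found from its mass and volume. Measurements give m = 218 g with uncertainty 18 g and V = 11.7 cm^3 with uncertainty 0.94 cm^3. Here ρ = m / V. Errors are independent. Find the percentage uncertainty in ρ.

Each factor contributes (exponent × relative error)² to (δρ/ρ)²:
  (1·δm/m)² = (1×0.0826)² = 0.00682;  (-1·δV/V)² = (-1×0.0803)² = 0.00645
δρ/ρ = √(0.0133) = 0.115

11.5%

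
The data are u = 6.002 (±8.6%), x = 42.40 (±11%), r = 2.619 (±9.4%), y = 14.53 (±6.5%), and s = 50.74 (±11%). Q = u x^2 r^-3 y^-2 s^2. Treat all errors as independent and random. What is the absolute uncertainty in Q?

Q is a product of powers, so relative uncertainties combine in quadrature:
  (1·δu/u)² = (1×0.0860)² = 0.00740;  (2·δx/x)² = (2×0.110)² = 0.0484;  (-3·δr/r)² = (-3×0.0940)² = 0.0795;  (-2·δy/y)² = (-2×0.0650)² = 0.0169;  (2·δs/s)² = (2×0.110)² = 0.0484
δQ/Q = √(0.201) = 0.448
Q = 7325, so δQ = 0.448 × 7325 = 3280.

3280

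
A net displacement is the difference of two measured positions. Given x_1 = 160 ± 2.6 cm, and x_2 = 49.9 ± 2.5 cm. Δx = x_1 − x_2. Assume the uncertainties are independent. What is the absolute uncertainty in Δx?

3.61 cm

Sums and differences: (δΔx)² = Σ (cᵢ δxᵢ)².
  (δx_1)² = 6.76;  (δx_2)² = 6.25
δΔx = √(13.0) = 3.61 cm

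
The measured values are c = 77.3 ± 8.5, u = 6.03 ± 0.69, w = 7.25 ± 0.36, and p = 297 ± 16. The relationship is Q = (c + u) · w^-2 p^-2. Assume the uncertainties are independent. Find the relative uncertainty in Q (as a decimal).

Let h = c + u = 83.3. δh = √(δc² + δu²) = √(72.2 + 0.476) = 8.53, so δh/h = 0.102.
Q is then a monomial in h, w, p:
δQ/Q = √((δh/h)² + (-2·δw/w)² + (-2·δp/p)²) = √(0.0105 + 0.00986 + 0.0116) = 0.179

0.179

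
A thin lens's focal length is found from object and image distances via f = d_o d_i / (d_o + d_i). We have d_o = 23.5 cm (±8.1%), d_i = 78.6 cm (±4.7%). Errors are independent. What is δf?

∂f/∂d_o = (d_i/(d_o+d_i))² = 0.593;  ∂f/∂d_i = (d_o/(d_o+d_i))² = 0.0530
δf = √((∂f/∂d_o · δd_o)² + (∂f/∂d_i · δd_i)²) = √(1.27 + 0.0383) = 1.14 cm

1.14 cm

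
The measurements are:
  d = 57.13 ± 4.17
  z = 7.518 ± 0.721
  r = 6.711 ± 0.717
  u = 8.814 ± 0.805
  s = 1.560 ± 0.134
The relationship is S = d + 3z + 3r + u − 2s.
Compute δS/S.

0.0496

Each term contributes (cᵢ δxᵢ)² to (δS)²:
  (δd)² = 17.4;  (3·δz)² = 4.68;  (3·δr)² = 4.63;  (δu)² = 0.648;  (2·δs)² = 0.0718
δS = √(27.4) = 5.24
S = 105.5, so δS/S = 5.24/105.5 = 0.0496.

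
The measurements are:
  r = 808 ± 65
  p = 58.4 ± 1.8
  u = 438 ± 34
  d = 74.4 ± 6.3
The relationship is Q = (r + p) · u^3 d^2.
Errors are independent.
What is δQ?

1.2e+14

Let w = r + p = 866. δw = √(δr² + δp²) = √(4220 + 3.24) = 65.0, so δw/w = 0.0751.
Q is then a monomial in w, u, d:
δQ/Q = √((δw/w)² + (3·δu/u)² + (2·δd/d)²) = √(0.00563 + 0.0542 + 0.0287) = 0.298
Q = 4.03e+14, so δQ = 0.298 × 4.03e+14 = 1.2e+14.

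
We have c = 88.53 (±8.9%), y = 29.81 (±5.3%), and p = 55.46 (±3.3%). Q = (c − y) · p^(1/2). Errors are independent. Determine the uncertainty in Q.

60.3

Let u = c − y = 58.72. δu = √(δc² + δy²) = √(62.1 + 2.50) = 8.04, so δu/u = 0.137.
Q is then a monomial in u, p:
δQ/Q = √((δu/u)² + (½·δp/p)²) = √(0.0187 + 0.000272) = 0.138
Q = 437.3, so δQ = 0.138 × 437.3 = 60.3.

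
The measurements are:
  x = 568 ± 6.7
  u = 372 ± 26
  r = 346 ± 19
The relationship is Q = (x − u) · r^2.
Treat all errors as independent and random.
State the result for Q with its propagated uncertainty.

Let w = x − u = 196. δw = √(δx² + δu²) = √(44.9 + 676) = 26.8, so δw/w = 0.137.
Q is then a monomial in w, r:
δQ/Q = √((δw/w)² + (2·δr/r)²) = √(0.0188 + 0.0121) = 0.176
Q = 2.35e+07, so δQ = 0.176 × 2.35e+07 = 4.12e+06.

(2.35 ± 0.412) × 10^7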